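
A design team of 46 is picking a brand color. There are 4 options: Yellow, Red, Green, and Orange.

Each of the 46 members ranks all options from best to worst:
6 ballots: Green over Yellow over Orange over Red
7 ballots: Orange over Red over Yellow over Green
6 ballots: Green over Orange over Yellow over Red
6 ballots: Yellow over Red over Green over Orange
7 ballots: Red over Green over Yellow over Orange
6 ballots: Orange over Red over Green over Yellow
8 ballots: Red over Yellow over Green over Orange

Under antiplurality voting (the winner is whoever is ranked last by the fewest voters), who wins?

Last-place votes: Yellow 6, Red 12, Green 7, Orange 21.

Yellow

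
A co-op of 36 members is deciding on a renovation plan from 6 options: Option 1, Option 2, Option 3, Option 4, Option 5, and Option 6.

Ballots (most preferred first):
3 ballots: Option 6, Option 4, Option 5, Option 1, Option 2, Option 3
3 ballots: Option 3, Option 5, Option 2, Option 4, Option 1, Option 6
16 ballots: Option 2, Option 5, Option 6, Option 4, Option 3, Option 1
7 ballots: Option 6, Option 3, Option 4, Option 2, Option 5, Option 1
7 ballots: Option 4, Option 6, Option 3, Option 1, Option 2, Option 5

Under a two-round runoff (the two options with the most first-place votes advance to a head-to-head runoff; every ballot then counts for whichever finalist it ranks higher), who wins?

Option 2

Round 1 first-place votes: Option 1 0, Option 2 16, Option 3 3, Option 4 7, Option 5 0, Option 6 10. Option 2 and Option 6 advance.
Runoff: Option 2 is ranked above Option 6 on 19 ballots, Option 6 above Option 2 on 17.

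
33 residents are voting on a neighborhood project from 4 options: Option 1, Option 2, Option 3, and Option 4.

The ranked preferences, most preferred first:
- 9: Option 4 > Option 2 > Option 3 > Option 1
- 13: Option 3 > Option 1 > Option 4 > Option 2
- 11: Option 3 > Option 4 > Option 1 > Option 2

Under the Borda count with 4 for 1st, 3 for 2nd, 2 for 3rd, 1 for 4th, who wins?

Option 1: 9×1 + 13×3 + 11×2 = 70
Option 2: 9×3 + 13×1 + 11×1 = 51
Option 3: 9×2 + 13×4 + 11×4 = 114
Option 4: 9×4 + 13×2 + 11×3 = 95

Option 3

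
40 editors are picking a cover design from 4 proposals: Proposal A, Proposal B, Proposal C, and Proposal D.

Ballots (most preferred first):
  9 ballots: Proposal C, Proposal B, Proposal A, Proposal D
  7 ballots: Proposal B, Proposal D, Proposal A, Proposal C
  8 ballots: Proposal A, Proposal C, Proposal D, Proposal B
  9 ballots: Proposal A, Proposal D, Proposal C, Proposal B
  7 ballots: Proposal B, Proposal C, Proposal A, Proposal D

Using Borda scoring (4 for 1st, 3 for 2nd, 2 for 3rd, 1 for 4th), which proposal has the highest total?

Proposal A

Proposal A: 9×2 + 7×2 + 8×4 + 9×4 + 7×2 = 114
Proposal B: 9×3 + 7×4 + 8×1 + 9×1 + 7×4 = 100
Proposal C: 9×4 + 7×1 + 8×3 + 9×2 + 7×3 = 106
Proposal D: 9×1 + 7×3 + 8×2 + 9×3 + 7×1 = 80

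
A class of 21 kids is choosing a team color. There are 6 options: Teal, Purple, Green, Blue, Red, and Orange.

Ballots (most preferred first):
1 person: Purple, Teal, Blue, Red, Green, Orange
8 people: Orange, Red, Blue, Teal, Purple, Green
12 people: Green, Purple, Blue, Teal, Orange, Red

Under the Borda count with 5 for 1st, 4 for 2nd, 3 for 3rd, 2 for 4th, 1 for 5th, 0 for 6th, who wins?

Blue

Teal: 1×4 + 8×2 + 12×2 = 44
Purple: 1×5 + 8×1 + 12×4 = 61
Green: 1×1 + 8×0 + 12×5 = 61
Blue: 1×3 + 8×3 + 12×3 = 63
Red: 1×2 + 8×4 + 12×0 = 34
Orange: 1×0 + 8×5 + 12×1 = 52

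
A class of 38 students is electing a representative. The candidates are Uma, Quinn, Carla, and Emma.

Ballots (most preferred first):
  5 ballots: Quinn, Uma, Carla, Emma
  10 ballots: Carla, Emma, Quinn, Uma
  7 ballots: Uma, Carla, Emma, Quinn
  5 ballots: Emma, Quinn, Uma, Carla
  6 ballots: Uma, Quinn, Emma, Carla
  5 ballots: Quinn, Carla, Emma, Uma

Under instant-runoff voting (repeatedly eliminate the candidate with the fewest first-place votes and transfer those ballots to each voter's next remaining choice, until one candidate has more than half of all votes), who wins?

Round 1: Uma 13, Quinn 10, Carla 10, Emma 5. Emma eliminated.
Round 2: Uma 13, Quinn 15, Carla 10. Carla eliminated.
Round 3: Uma 13, Quinn 25. Quinn has a majority (≥20).

Quinn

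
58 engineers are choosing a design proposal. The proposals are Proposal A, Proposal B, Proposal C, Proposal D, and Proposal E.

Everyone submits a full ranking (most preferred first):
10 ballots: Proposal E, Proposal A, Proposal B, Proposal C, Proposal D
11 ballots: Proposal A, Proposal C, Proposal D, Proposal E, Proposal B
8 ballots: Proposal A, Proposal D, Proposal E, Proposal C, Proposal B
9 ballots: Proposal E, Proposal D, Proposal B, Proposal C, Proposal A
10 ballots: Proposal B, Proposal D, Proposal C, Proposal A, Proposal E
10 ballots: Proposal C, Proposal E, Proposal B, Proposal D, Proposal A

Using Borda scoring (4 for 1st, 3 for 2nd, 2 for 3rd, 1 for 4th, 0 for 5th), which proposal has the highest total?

Proposal E

Proposal A: 10×3 + 11×4 + 8×4 + 9×0 + 10×1 + 10×0 = 116
Proposal B: 10×2 + 11×0 + 8×0 + 9×2 + 10×4 + 10×2 = 98
Proposal C: 10×1 + 11×3 + 8×1 + 9×1 + 10×2 + 10×4 = 120
Proposal D: 10×0 + 11×2 + 8×3 + 9×3 + 10×3 + 10×1 = 113
Proposal E: 10×4 + 11×1 + 8×2 + 9×4 + 10×0 + 10×3 = 133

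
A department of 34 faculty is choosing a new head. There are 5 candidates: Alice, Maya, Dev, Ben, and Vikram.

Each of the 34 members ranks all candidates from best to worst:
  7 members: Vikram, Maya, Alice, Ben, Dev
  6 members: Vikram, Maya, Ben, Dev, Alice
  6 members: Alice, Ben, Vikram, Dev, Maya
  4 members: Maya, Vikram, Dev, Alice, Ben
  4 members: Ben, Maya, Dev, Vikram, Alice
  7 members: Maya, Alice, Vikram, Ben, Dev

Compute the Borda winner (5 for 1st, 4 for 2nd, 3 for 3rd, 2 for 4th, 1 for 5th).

Alice: 7×3 + 6×1 + 6×5 + 4×2 + 4×1 + 7×4 = 97
Maya: 7×4 + 6×4 + 6×1 + 4×5 + 4×4 + 7×5 = 129
Dev: 7×1 + 6×2 + 6×2 + 4×3 + 4×3 + 7×1 = 62
Ben: 7×2 + 6×3 + 6×4 + 4×1 + 4×5 + 7×2 = 94
Vikram: 7×5 + 6×5 + 6×3 + 4×4 + 4×2 + 7×3 = 128

Maya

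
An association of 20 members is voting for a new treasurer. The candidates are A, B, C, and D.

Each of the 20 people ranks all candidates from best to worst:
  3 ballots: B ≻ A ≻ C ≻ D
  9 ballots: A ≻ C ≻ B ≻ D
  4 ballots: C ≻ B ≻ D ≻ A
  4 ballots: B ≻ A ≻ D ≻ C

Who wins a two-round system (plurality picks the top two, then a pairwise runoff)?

Round 1 first-place votes: A 9, B 7, C 4, D 0. A and B advance.
Runoff: A is ranked above B on 9 ballots, B above A on 11.

B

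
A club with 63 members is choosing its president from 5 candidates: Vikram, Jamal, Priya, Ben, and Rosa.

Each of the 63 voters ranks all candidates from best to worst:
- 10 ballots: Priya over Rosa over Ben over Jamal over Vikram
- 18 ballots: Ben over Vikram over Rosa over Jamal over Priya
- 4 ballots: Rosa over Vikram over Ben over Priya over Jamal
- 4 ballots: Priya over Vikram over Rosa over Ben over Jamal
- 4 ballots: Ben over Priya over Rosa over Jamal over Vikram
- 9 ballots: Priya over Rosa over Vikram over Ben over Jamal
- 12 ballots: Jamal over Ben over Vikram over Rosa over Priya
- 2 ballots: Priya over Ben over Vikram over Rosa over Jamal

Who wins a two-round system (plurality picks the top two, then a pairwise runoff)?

Ben

Round 1 first-place votes: Vikram 0, Jamal 12, Priya 25, Ben 22, Rosa 4. Priya and Ben advance.
Runoff: Priya is ranked above Ben on 25 ballots, Ben above Priya on 38.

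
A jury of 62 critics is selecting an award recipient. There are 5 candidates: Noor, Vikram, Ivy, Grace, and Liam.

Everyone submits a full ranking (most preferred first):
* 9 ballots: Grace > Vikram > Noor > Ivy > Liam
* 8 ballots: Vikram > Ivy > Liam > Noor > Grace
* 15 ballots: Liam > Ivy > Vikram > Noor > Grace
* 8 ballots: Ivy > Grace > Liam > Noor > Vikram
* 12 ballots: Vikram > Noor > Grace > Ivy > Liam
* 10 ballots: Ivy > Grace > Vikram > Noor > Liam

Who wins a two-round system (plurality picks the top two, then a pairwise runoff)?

Round 1 first-place votes: Noor 0, Vikram 20, Ivy 18, Grace 9, Liam 15. Vikram and Ivy advance.
Runoff: Vikram is ranked above Ivy on 29 ballots, Ivy above Vikram on 33.

Ivy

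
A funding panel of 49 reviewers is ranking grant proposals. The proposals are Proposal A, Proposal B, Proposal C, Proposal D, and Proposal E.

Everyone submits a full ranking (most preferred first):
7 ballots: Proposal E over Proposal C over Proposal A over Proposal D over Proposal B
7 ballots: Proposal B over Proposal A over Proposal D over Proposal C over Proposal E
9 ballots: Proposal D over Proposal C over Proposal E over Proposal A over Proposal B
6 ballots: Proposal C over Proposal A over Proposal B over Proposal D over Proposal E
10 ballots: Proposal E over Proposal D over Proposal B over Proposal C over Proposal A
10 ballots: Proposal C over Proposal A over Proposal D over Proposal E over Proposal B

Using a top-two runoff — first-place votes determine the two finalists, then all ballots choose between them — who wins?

Proposal C

Round 1 first-place votes: Proposal A 0, Proposal B 7, Proposal C 16, Proposal D 9, Proposal E 17. Proposal E and Proposal C advance.
Runoff: Proposal E is ranked above Proposal C on 17 ballots, Proposal C above Proposal E on 32.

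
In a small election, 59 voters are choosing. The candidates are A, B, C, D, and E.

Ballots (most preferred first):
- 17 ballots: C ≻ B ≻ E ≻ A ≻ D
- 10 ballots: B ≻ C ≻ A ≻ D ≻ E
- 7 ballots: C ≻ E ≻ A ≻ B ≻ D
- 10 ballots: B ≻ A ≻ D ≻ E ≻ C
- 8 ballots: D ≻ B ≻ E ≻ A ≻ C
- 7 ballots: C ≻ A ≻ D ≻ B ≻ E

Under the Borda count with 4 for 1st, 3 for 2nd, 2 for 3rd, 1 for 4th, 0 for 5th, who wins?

B

A: 17×1 + 10×2 + 7×2 + 10×3 + 8×1 + 7×3 = 110
B: 17×3 + 10×4 + 7×1 + 10×4 + 8×3 + 7×1 = 169
C: 17×4 + 10×3 + 7×4 + 10×0 + 8×0 + 7×4 = 154
D: 17×0 + 10×1 + 7×0 + 10×2 + 8×4 + 7×2 = 76
E: 17×2 + 10×0 + 7×3 + 10×1 + 8×2 + 7×0 = 81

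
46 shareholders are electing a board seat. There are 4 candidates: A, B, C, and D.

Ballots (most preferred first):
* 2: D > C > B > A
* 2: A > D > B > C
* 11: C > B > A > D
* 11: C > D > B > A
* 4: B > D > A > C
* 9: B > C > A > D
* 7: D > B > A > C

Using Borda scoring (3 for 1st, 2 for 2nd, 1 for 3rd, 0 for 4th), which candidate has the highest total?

A: 2×0 + 2×3 + 11×1 + 11×0 + 4×1 + 9×1 + 7×1 = 37
B: 2×1 + 2×1 + 11×2 + 11×1 + 4×3 + 9×3 + 7×2 = 90
C: 2×2 + 2×0 + 11×3 + 11×3 + 4×0 + 9×2 + 7×0 = 88
D: 2×3 + 2×2 + 11×0 + 11×2 + 4×2 + 9×0 + 7×3 = 61

B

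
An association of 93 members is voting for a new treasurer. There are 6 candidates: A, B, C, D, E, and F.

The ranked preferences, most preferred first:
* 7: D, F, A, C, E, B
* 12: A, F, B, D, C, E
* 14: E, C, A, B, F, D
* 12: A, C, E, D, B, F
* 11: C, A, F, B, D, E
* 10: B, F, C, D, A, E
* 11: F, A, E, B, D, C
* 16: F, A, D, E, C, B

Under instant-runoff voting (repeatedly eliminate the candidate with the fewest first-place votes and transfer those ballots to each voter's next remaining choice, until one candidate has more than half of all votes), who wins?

Round 1: A 24, B 10, C 11, D 7, E 14, F 27. D eliminated.
Round 2: A 24, B 10, C 11, E 14, F 34. B eliminated.
Round 3: A 24, C 11, E 14, F 44. C eliminated.
Round 4: A 35, E 14, F 44. E eliminated.
Round 5: A 49, F 44. A has a majority (≥47).

A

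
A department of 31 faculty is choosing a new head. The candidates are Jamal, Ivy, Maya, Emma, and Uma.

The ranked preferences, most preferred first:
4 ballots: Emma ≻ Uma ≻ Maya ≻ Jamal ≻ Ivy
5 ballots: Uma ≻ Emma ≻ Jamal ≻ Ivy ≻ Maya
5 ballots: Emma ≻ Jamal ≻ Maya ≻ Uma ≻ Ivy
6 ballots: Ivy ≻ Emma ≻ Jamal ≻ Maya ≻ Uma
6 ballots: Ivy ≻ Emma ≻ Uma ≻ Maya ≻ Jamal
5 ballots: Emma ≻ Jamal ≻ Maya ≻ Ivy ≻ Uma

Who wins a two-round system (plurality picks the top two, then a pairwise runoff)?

Round 1 first-place votes: Jamal 0, Ivy 12, Maya 0, Emma 14, Uma 5. Emma and Ivy advance.
Runoff: Emma is ranked above Ivy on 19 ballots, Ivy above Emma on 12.

Emma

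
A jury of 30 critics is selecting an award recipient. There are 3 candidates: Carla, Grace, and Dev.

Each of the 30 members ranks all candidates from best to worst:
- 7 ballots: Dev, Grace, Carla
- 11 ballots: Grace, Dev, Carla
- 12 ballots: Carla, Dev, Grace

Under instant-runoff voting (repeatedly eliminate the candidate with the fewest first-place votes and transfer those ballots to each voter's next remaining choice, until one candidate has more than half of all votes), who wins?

Grace

Round 1: Carla 12, Grace 11, Dev 7. Dev eliminated.
Round 2: Carla 12, Grace 18. Grace has a majority (≥16).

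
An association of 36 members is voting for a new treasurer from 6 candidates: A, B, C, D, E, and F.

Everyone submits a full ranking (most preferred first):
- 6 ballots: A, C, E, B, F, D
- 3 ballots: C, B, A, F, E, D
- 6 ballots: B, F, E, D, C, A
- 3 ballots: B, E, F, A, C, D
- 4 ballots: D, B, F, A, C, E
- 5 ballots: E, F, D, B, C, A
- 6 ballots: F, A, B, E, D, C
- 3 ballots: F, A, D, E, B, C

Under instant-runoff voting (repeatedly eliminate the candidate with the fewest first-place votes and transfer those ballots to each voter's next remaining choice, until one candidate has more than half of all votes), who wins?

B

Round 1: A 6, B 9, C 3, D 4, E 5, F 9. C eliminated.
Round 2: A 6, B 12, D 4, E 5, F 9. D eliminated.
Round 3: A 6, B 16, E 5, F 9. E eliminated.
Round 4: A 6, B 16, F 14. A eliminated.
Round 5: B 22, F 14. B has a majority (≥19).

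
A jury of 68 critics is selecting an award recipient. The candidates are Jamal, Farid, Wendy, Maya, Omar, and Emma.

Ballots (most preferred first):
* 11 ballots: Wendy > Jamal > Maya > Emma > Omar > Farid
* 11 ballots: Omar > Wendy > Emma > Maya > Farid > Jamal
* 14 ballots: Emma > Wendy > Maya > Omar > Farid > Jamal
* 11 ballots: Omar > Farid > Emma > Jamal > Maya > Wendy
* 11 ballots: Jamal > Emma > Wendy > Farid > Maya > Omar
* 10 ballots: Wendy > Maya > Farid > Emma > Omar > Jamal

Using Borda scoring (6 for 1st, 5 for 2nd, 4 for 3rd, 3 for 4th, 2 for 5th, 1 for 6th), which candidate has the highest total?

Wendy

Jamal: 11×5 + 11×1 + 14×1 + 11×3 + 11×6 + 10×1 = 189
Farid: 11×1 + 11×2 + 14×2 + 11×5 + 11×3 + 10×4 = 189
Wendy: 11×6 + 11×5 + 14×5 + 11×1 + 11×4 + 10×6 = 306
Maya: 11×4 + 11×3 + 14×4 + 11×2 + 11×2 + 10×5 = 227
Omar: 11×2 + 11×6 + 14×3 + 11×6 + 11×1 + 10×2 = 227
Emma: 11×3 + 11×4 + 14×6 + 11×4 + 11×5 + 10×3 = 290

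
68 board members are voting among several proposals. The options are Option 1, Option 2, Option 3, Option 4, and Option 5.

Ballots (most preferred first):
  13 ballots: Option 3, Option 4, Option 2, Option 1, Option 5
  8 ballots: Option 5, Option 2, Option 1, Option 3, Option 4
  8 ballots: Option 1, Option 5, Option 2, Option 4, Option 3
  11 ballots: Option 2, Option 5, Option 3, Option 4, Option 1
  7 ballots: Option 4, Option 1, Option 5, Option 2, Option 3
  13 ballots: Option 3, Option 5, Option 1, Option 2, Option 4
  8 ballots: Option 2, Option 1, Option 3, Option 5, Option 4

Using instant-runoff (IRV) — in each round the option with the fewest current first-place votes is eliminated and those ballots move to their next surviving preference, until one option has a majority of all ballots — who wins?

Option 2

Round 1: Option 1 8, Option 2 19, Option 3 26, Option 4 7, Option 5 8. Option 4 eliminated.
Round 2: Option 1 15, Option 2 19, Option 3 26, Option 5 8. Option 5 eliminated.
Round 3: Option 1 15, Option 2 27, Option 3 26. Option 1 eliminated.
Round 4: Option 2 42, Option 3 26. Option 2 has a majority (≥35).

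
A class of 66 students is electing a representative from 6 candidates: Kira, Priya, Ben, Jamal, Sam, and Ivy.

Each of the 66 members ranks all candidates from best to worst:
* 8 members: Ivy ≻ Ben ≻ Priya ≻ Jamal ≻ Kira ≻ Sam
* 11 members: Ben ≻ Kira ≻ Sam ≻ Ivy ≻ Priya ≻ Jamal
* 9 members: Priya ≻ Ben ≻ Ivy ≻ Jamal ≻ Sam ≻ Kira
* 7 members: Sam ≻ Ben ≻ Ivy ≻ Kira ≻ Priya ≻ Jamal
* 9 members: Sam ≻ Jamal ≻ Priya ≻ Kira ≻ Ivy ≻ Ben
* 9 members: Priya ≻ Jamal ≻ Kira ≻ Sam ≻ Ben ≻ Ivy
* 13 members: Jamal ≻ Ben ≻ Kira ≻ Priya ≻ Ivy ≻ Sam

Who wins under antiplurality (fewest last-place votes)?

Last-place votes: Kira 9, Priya 0, Ben 9, Jamal 18, Sam 21, Ivy 9.

Priya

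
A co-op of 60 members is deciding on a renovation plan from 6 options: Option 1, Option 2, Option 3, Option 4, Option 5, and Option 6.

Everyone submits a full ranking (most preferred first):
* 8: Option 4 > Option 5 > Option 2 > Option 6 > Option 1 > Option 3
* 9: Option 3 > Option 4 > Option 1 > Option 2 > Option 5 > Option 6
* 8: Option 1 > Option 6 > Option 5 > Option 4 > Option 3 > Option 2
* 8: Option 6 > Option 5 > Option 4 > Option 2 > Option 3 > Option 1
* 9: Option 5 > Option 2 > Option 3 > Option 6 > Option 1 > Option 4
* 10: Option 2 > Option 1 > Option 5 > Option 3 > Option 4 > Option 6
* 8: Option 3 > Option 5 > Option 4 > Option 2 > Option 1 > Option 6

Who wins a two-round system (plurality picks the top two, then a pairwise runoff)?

Round 1 first-place votes: Option 1 8, Option 2 10, Option 3 17, Option 4 8, Option 5 9, Option 6 8. Option 3 and Option 2 advance.
Runoff: Option 3 is ranked above Option 2 on 25 ballots, Option 2 above Option 3 on 35.

Option 2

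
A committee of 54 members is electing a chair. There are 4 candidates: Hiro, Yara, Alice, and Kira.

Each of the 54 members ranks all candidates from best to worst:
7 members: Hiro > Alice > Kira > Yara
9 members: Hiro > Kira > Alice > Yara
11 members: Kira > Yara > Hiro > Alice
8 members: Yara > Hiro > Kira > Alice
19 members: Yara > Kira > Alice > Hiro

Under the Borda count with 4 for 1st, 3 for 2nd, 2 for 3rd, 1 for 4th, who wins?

Hiro: 7×4 + 9×4 + 11×2 + 8×3 + 19×1 = 129
Yara: 7×1 + 9×1 + 11×3 + 8×4 + 19×4 = 157
Alice: 7×3 + 9×2 + 11×1 + 8×1 + 19×2 = 96
Kira: 7×2 + 9×3 + 11×4 + 8×2 + 19×3 = 158

Kira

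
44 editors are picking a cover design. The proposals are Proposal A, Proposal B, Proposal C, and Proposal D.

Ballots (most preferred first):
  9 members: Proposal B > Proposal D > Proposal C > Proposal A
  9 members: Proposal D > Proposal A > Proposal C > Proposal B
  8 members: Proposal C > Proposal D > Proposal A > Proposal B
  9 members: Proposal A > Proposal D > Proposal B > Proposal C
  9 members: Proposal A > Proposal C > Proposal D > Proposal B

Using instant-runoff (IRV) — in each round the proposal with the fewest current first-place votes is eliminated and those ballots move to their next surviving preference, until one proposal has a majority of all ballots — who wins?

Round 1: Proposal A 18, Proposal B 9, Proposal C 8, Proposal D 9. Proposal C eliminated.
Round 2: Proposal A 18, Proposal B 9, Proposal D 17. Proposal B eliminated.
Round 3: Proposal A 18, Proposal D 26. Proposal D has a majority (≥23).

Proposal D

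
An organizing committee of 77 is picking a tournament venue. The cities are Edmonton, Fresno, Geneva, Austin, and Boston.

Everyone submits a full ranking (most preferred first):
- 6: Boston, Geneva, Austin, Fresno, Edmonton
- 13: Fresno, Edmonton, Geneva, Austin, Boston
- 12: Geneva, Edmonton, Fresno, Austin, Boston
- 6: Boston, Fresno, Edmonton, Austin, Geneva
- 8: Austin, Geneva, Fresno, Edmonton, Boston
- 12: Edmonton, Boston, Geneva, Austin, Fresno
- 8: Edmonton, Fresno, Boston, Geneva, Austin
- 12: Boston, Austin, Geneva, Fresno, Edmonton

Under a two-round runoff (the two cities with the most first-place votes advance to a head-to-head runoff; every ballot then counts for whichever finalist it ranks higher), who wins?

Edmonton

Round 1 first-place votes: Edmonton 20, Fresno 13, Geneva 12, Austin 8, Boston 24. Boston and Edmonton advance.
Runoff: Boston is ranked above Edmonton on 24 ballots, Edmonton above Boston on 53.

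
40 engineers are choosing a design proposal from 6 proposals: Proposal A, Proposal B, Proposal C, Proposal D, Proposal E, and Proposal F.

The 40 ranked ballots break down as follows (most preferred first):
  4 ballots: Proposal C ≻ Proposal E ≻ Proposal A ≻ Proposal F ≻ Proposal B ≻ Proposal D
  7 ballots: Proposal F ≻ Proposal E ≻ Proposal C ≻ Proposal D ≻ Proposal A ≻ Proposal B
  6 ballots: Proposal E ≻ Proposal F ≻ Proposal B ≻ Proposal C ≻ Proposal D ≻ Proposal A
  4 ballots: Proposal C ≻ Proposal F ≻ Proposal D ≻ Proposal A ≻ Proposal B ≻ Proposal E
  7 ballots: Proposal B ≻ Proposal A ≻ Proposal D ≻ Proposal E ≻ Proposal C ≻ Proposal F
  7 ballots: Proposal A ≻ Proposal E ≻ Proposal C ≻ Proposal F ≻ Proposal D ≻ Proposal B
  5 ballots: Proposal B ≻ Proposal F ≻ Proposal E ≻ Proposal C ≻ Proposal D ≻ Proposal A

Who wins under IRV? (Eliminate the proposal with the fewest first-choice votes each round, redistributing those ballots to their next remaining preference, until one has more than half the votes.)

Round 1: Proposal A 7, Proposal B 12, Proposal C 8, Proposal D 0, Proposal E 6, Proposal F 7. Proposal D eliminated.
Round 2: Proposal A 7, Proposal B 12, Proposal C 8, Proposal E 6, Proposal F 7. Proposal E eliminated.
Round 3: Proposal A 7, Proposal B 12, Proposal C 8, Proposal F 13. Proposal A eliminated.
Round 4: Proposal B 12, Proposal C 15, Proposal F 13. Proposal B eliminated.
Round 5: Proposal C 22, Proposal F 18. Proposal C has a majority (≥21).

Proposal C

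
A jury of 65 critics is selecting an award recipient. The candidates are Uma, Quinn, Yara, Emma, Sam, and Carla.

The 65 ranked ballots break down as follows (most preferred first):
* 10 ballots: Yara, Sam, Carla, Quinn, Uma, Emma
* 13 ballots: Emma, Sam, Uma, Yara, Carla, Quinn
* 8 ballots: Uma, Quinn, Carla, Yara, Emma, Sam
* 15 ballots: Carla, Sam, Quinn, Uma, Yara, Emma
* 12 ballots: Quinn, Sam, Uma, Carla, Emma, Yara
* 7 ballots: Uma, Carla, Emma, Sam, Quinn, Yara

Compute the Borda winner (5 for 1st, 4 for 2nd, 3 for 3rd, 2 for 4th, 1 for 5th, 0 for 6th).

Sam

Uma: 10×1 + 13×3 + 8×5 + 15×2 + 12×3 + 7×5 = 190
Quinn: 10×2 + 13×0 + 8×4 + 15×3 + 12×5 + 7×1 = 164
Yara: 10×5 + 13×2 + 8×2 + 15×1 + 12×0 + 7×0 = 107
Emma: 10×0 + 13×5 + 8×1 + 15×0 + 12×1 + 7×3 = 106
Sam: 10×4 + 13×4 + 8×0 + 15×4 + 12×4 + 7×2 = 214
Carla: 10×3 + 13×1 + 8×3 + 15×5 + 12×2 + 7×4 = 194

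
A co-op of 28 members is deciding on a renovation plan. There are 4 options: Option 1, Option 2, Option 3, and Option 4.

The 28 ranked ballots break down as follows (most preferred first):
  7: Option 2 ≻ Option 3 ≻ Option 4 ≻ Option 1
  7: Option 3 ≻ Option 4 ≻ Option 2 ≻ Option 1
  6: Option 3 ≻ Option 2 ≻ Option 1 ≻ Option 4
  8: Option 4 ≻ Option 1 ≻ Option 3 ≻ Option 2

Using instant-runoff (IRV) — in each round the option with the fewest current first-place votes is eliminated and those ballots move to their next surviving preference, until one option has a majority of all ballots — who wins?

Round 1: Option 1 0, Option 2 7, Option 3 13, Option 4 8. Option 1 eliminated.
Round 2: Option 2 7, Option 3 13, Option 4 8. Option 2 eliminated.
Round 3: Option 3 20, Option 4 8. Option 3 has a majority (≥15).

Option 3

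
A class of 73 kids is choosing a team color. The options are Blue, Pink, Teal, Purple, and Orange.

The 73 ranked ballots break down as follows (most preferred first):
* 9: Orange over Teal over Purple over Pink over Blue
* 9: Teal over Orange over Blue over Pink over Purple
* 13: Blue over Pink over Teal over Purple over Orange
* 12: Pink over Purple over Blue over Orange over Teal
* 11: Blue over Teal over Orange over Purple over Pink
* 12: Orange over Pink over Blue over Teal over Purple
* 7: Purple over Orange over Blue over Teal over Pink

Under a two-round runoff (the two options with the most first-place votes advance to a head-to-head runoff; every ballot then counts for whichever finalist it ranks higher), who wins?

Round 1 first-place votes: Blue 24, Pink 12, Teal 9, Purple 7, Orange 21. Blue and Orange advance.
Runoff: Blue is ranked above Orange on 36 ballots, Orange above Blue on 37.

Orange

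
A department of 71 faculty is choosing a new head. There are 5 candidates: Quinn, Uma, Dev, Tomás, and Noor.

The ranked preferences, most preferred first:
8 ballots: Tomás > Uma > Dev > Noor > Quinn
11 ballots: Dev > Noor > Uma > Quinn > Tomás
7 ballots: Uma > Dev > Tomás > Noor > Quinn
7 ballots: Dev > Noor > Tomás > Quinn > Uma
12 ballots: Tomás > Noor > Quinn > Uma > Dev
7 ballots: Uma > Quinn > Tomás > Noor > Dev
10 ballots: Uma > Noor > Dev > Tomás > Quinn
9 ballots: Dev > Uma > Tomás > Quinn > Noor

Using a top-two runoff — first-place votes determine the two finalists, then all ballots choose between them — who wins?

Round 1 first-place votes: Quinn 0, Uma 24, Dev 27, Tomás 20, Noor 0. Dev and Uma advance.
Runoff: Dev is ranked above Uma on 27 ballots, Uma above Dev on 44.

Uma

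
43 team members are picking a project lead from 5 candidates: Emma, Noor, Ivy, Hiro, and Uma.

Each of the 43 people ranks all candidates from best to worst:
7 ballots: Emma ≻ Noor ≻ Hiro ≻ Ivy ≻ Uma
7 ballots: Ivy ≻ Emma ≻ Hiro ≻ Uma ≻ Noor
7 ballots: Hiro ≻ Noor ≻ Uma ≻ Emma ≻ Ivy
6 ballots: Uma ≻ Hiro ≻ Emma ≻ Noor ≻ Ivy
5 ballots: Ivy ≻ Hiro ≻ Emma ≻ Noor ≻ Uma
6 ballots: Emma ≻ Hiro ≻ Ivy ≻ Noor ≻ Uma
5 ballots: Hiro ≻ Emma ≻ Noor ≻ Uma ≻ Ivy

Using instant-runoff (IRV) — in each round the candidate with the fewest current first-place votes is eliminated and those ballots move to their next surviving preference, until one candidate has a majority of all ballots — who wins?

Hiro

Round 1: Emma 13, Noor 0, Ivy 12, Hiro 12, Uma 6. Noor eliminated.
Round 2: Emma 13, Ivy 12, Hiro 12, Uma 6. Uma eliminated.
Round 3: Emma 13, Ivy 12, Hiro 18. Ivy eliminated.
Round 4: Emma 20, Hiro 23. Hiro has a majority (≥22).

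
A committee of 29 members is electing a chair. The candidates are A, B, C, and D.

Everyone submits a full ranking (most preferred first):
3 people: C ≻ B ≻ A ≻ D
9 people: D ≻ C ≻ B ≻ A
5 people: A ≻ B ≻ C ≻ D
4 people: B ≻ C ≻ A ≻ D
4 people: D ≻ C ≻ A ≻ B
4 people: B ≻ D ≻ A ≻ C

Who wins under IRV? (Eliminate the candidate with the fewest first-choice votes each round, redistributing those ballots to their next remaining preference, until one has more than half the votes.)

B

Round 1: A 5, B 8, C 3, D 13. C eliminated.
Round 2: A 5, B 11, D 13. A eliminated.
Round 3: B 16, D 13. B has a majority (≥15).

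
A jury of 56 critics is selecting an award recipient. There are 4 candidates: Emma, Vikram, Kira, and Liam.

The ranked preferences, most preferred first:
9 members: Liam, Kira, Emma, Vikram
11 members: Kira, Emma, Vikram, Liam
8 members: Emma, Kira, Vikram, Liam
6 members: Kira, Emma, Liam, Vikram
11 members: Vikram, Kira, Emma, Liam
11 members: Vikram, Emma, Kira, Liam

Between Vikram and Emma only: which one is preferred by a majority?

Emma

Vikram is ranked above Emma on 22 ballots; Emma above Vikram on 34.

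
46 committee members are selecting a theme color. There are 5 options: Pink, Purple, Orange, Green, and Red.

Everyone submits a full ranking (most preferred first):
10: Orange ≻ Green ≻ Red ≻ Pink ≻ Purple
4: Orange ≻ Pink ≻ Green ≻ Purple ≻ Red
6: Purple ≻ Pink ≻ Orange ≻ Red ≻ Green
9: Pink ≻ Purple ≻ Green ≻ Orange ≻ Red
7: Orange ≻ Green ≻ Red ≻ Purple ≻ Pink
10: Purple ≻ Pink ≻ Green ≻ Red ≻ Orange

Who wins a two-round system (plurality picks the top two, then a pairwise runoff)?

Purple

Round 1 first-place votes: Pink 9, Purple 16, Orange 21, Green 0, Red 0. Orange and Purple advance.
Runoff: Orange is ranked above Purple on 21 ballots, Purple above Orange on 25.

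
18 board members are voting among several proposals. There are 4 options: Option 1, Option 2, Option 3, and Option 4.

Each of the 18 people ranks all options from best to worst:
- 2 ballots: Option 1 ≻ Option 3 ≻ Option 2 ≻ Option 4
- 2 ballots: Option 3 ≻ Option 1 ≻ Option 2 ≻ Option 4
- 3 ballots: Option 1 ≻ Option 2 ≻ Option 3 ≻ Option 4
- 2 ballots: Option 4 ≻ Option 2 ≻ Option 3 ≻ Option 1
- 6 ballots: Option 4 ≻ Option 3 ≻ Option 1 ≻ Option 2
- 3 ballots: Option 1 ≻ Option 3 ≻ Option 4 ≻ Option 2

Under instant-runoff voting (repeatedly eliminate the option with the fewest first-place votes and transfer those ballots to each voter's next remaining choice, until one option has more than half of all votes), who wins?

Option 1

Round 1: Option 1 8, Option 2 0, Option 3 2, Option 4 8. Option 2 eliminated.
Round 2: Option 1 8, Option 3 2, Option 4 8. Option 3 eliminated.
Round 3: Option 1 10, Option 4 8. Option 1 has a majority (≥10).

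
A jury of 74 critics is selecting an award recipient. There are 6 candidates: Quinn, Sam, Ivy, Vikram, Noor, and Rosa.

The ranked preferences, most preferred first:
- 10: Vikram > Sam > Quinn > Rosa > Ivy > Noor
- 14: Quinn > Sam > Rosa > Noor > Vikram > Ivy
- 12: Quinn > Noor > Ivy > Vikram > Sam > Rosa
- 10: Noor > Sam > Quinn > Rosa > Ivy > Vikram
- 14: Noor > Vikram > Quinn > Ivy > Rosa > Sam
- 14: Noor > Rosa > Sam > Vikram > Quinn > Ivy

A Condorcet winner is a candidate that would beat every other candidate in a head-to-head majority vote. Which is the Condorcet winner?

Noor vs Quinn: 38–36
Noor vs Sam: 50–24
Noor vs Ivy: 64–10
Noor vs Vikram: 64–10
Noor vs Rosa: 50–24
Noor beats every other candidate.

Noor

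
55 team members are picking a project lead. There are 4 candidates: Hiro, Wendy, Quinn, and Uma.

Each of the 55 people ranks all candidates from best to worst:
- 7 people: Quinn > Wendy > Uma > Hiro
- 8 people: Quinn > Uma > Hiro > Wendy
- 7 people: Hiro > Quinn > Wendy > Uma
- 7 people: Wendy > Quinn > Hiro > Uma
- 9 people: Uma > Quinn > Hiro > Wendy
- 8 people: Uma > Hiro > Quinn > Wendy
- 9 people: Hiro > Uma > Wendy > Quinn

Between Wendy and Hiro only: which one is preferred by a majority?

Wendy is ranked above Hiro on 14 ballots; Hiro above Wendy on 41.

Hiro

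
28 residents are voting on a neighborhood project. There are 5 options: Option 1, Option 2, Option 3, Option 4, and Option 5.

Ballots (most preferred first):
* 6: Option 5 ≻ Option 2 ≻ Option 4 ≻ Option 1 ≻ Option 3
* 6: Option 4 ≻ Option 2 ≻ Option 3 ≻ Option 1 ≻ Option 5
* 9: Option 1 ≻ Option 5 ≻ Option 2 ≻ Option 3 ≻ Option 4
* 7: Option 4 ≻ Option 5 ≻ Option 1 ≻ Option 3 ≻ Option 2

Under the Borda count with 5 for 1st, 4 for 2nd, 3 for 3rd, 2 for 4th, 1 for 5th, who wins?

Option 5

Option 1: 6×2 + 6×2 + 9×5 + 7×3 = 90
Option 2: 6×4 + 6×4 + 9×3 + 7×1 = 82
Option 3: 6×1 + 6×3 + 9×2 + 7×2 = 56
Option 4: 6×3 + 6×5 + 9×1 + 7×5 = 92
Option 5: 6×5 + 6×1 + 9×4 + 7×4 = 100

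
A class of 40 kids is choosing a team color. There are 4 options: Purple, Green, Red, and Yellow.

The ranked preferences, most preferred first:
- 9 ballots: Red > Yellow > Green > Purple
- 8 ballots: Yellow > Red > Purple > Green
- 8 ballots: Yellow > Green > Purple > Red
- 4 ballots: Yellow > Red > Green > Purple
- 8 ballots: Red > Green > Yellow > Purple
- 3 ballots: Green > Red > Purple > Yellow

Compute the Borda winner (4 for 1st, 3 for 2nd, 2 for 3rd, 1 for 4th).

Yellow

Purple: 9×1 + 8×2 + 8×2 + 4×1 + 8×1 + 3×2 = 59
Green: 9×2 + 8×1 + 8×3 + 4×2 + 8×3 + 3×4 = 94
Red: 9×4 + 8×3 + 8×1 + 4×3 + 8×4 + 3×3 = 121
Yellow: 9×3 + 8×4 + 8×4 + 4×4 + 8×2 + 3×1 = 126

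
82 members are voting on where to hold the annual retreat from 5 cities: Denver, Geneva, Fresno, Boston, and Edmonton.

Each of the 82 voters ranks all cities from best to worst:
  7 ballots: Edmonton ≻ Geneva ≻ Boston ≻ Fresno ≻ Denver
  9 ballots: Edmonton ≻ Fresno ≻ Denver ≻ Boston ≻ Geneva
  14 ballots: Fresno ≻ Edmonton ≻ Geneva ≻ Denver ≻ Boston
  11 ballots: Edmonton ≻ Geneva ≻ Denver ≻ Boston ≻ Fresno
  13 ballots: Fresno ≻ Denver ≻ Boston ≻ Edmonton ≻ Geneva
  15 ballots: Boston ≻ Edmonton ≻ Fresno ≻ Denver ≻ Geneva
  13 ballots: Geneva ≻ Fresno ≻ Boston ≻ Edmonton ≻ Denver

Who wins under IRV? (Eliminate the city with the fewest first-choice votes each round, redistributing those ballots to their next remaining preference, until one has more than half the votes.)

Round 1: Denver 0, Geneva 13, Fresno 27, Boston 15, Edmonton 27. Denver eliminated.
Round 2: Geneva 13, Fresno 27, Boston 15, Edmonton 27. Geneva eliminated.
Round 3: Fresno 40, Boston 15, Edmonton 27. Boston eliminated.
Round 4: Fresno 40, Edmonton 42. Edmonton has a majority (≥42).

Edmonton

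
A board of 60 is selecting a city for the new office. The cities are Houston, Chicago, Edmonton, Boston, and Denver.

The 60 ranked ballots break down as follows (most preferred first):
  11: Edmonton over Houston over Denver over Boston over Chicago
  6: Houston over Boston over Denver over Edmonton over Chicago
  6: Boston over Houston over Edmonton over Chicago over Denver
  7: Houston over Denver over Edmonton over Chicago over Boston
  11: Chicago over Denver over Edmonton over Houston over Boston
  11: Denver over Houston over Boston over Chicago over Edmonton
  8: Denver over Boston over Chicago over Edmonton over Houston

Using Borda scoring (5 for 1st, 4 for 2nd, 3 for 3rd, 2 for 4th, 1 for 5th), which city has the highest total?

Houston: 11×4 + 6×5 + 6×4 + 7×5 + 11×2 + 11×4 + 8×1 = 207
Chicago: 11×1 + 6×1 + 6×2 + 7×2 + 11×5 + 11×2 + 8×3 = 144
Edmonton: 11×5 + 6×2 + 6×3 + 7×3 + 11×3 + 11×1 + 8×2 = 166
Boston: 11×2 + 6×4 + 6×5 + 7×1 + 11×1 + 11×3 + 8×4 = 159
Denver: 11×3 + 6×3 + 6×1 + 7×4 + 11×4 + 11×5 + 8×5 = 224

Denver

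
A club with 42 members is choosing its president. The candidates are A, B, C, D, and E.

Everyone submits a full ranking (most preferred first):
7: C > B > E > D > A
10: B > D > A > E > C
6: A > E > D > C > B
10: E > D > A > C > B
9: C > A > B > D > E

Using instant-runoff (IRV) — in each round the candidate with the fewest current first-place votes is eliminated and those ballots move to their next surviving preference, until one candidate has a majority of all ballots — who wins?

Round 1: A 6, B 10, C 16, D 0, E 10. D eliminated.
Round 2: A 6, B 10, C 16, E 10. A eliminated.
Round 3: B 10, C 16, E 16. B eliminated.
Round 4: C 16, E 26. E has a majority (≥22).

E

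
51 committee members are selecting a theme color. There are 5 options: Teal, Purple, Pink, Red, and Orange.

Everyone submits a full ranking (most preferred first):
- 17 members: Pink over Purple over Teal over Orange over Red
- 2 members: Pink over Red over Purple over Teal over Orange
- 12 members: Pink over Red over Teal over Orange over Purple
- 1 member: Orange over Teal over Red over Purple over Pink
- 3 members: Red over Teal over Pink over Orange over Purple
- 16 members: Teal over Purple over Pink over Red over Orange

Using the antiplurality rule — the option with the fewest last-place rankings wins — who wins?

Teal

Last-place votes: Teal 0, Purple 15, Pink 1, Red 17, Orange 18.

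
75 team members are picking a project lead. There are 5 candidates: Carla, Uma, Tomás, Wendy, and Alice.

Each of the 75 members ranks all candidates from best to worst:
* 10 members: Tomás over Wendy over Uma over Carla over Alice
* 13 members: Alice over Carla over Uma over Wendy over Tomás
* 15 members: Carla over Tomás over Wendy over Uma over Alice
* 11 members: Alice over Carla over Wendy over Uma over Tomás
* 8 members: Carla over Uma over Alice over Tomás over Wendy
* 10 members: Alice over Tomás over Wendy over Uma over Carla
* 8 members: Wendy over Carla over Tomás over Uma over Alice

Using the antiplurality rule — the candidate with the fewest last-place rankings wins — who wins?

Last-place votes: Carla 10, Uma 0, Tomás 24, Wendy 8, Alice 33.

Uma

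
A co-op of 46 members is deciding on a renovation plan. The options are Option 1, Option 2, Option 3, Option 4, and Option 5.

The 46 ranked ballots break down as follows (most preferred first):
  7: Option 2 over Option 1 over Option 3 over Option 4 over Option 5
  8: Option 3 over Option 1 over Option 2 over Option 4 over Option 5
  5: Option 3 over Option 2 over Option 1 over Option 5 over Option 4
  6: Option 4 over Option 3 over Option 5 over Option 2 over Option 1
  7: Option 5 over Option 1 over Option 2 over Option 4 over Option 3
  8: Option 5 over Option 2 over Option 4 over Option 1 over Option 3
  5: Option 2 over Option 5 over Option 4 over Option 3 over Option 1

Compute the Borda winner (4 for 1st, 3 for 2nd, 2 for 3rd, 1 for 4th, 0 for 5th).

Option 2

Option 1: 7×3 + 8×3 + 5×2 + 6×0 + 7×3 + 8×1 + 5×0 = 84
Option 2: 7×4 + 8×2 + 5×3 + 6×1 + 7×2 + 8×3 + 5×4 = 123
Option 3: 7×2 + 8×4 + 5×4 + 6×3 + 7×0 + 8×0 + 5×1 = 89
Option 4: 7×1 + 8×1 + 5×0 + 6×4 + 7×1 + 8×2 + 5×2 = 72
Option 5: 7×0 + 8×0 + 5×1 + 6×2 + 7×4 + 8×4 + 5×3 = 92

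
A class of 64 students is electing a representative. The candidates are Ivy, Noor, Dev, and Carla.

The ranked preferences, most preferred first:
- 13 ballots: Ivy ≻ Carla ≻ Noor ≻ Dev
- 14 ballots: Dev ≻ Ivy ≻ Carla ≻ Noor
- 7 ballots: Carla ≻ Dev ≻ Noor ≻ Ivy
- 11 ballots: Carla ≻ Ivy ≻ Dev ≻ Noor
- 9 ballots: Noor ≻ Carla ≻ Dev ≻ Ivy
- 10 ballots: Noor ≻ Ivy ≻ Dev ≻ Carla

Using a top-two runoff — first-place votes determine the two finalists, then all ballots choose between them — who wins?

Round 1 first-place votes: Ivy 13, Noor 19, Dev 14, Carla 18. Noor and Carla advance.
Runoff: Noor is ranked above Carla on 19 ballots, Carla above Noor on 45.

Carla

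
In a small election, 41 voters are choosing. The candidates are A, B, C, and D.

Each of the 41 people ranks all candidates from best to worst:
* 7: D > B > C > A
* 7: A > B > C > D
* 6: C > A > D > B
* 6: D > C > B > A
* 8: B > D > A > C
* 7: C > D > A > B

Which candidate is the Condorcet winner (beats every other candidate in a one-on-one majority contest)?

D vs A: 28–13
D vs B: 26–15
D vs C: 21–20
D beats every other candidate.

D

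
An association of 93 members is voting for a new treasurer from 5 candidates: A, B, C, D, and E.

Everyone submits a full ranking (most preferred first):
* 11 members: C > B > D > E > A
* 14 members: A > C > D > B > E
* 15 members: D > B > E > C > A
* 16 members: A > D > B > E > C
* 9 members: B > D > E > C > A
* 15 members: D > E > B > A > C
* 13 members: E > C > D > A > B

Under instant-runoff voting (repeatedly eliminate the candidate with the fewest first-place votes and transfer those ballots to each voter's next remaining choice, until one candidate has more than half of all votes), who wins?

D

Round 1: A 30, B 9, C 11, D 30, E 13. B eliminated.
Round 2: A 30, C 11, D 39, E 13. C eliminated.
Round 3: A 30, D 50, E 13. D has a majority (≥47).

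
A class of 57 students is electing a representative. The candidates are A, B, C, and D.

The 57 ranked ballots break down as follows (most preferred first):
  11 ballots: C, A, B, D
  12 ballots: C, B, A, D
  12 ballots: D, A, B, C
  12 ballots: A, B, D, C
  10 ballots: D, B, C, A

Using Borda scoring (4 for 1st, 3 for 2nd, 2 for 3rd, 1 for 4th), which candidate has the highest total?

A

A: 11×3 + 12×2 + 12×3 + 12×4 + 10×1 = 151
B: 11×2 + 12×3 + 12×2 + 12×3 + 10×3 = 148
C: 11×4 + 12×4 + 12×1 + 12×1 + 10×2 = 136
D: 11×1 + 12×1 + 12×4 + 12×2 + 10×4 = 135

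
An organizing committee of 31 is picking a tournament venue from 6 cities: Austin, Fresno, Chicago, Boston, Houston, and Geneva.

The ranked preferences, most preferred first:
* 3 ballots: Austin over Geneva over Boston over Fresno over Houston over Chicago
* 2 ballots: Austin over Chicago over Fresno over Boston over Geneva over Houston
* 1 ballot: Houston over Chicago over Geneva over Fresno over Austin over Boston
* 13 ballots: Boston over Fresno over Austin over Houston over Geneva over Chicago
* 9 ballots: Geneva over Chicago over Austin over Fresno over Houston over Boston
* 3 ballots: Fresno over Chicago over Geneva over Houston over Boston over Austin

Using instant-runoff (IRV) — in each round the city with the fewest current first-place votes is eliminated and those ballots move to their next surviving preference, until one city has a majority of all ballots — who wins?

Round 1: Austin 5, Fresno 3, Chicago 0, Boston 13, Houston 1, Geneva 9. Chicago eliminated.
Round 2: Austin 5, Fresno 3, Boston 13, Houston 1, Geneva 9. Houston eliminated.
Round 3: Austin 5, Fresno 3, Boston 13, Geneva 10. Fresno eliminated.
Round 4: Austin 5, Boston 13, Geneva 13. Austin eliminated.
Round 5: Boston 15, Geneva 16. Geneva has a majority (≥16).

Geneva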